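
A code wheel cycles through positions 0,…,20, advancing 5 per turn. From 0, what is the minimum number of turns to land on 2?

5⁻¹ ≡ 17 (mod 21) because 5·17 = 85 = 4·21 + 1.
So x ≡ 17·2 = 34 ≡ 13 (mod 21).
Check: 5·13 = 65 = 3·21 + 2.

13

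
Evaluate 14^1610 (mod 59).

By repeated squaring mod 59: 14^1≡14, 14^2≡19, 14^4≡7, 14^8≡49, 14^16≡41, 14^32≡29, 14^64≡15, 14^128≡48, 14^256≡3, 14^512≡9, 14^1024≡22.
Since 1610 = 2 + 8 + 64 + 512 + 1024 in binary, 14^1610 ≡ 19·49·15·9·22 ≡ 35 (mod 59).

35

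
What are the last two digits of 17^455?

Square-and-reduce mod 100: 17^1≡17, 17^2≡89, 17^4≡21, 17^8≡41, 17^16≡81, 17^32≡61, 17^64≡21, 17^128≡41, 17^256≡81.
455 = 1 + 2 + 4 + 64 + 128 + 256, so 17^455 ≡ 17·89·21·21·41·81 ≡ 93 (mod 100).

93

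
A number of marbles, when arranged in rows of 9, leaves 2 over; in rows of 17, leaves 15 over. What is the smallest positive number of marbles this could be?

83

x ≡ 2 (mod 9) gives x ∈ {2, 11, 20, 29, 38, 47, 56, 65, …}.
The first of these with x mod 17 = 15 is 83.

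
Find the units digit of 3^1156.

1

Last digits of 3^n: 3, 9, 7, 1 (period 4).
1156 leaves remainder 0 on division by 4, so 3^1156 ends in 1.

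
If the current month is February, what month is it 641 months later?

July

641 mod 12 = 5 (since 53·12 = 636).
February + 5 months → July.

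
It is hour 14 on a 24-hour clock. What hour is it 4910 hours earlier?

4910 mod 24 = 14 (since 204·24 = 4896).
(14 − 14) mod 24 = 0.

0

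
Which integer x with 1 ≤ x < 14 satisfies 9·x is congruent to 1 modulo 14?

14 = 1·9 + 5
9 = 1·5 + 4
5 = 1·4 + 1
4 = 4·1 + 0
Back-substituting gives 9·11 ≡ 1 (mod 14).

11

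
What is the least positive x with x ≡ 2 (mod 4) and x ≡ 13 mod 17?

30

Since 17·1 ≡ 1 (mod 4), take x = 13 + 17·((2−13)·1 mod 4) = 13 + 17·1 = 30.
Check: 30 mod 4 = 2, 30 mod 17 = 13.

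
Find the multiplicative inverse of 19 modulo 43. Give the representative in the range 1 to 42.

43 = 2·19 + 5
19 = 3·5 + 4
5 = 1·4 + 1
4 = 4·1 + 0
Back-substituting gives 19·34 ≡ 1 (mod 43).

34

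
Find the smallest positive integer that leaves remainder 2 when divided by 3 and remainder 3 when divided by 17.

Since 17·2 ≡ 1 (mod 3), take x = 3 + 17·((2−3)·2 mod 3) = 3 + 17·1 = 20.
Check: 20 mod 3 = 2, 20 mod 17 = 3.

20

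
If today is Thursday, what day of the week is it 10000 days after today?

10000 = 1428·7 + 4, so 10000 mod 7 = 4.
Thursday + 4 days → Monday.

Monday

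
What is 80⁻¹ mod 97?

97 = 1·80 + 17
80 = 4·17 + 12
17 = 1·12 + 5
12 = 2·5 + 2
5 = 2·2 + 1
2 = 2·1 + 0
Back-substituting gives 80·57 ≡ 1 (mod 97).

57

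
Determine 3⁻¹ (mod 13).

9

13 = 4·3 + 1
3 = 3·1 + 0
Back-substituting gives 3·9 ≡ 1 (mod 13).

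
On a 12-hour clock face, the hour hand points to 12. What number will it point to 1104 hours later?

12

1104 − 92·12 = 0, so 1104 ≡ 0 (mod 12).
12 + 0 → 12 on a 12-hour dial.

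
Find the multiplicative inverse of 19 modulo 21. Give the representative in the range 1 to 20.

21 = 1·19 + 2
19 = 9·2 + 1
2 = 2·1 + 0
Back-substituting gives 19·10 ≡ 1 (mod 21).

10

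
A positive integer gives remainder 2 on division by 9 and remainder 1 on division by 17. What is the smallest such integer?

137

Since 17·8 ≡ 1 (mod 9), take x = 1 + 17·((2−1)·8 mod 9) = 1 + 17·8 = 137.
Check: 137 mod 9 = 2, 137 mod 17 = 1.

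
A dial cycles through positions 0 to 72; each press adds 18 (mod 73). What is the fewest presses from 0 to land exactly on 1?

73 = 4·18 + 1
18 = 18·1 + 0
Back-substituting gives 18·69 ≡ 1 (mod 73).

69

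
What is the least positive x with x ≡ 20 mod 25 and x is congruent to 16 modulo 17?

x ≡ 16 (mod 17) gives x ∈ {16, 33, 50, 67, 84, 101, 118, 135, …}.
The first of these with x mod 25 = 20 is 220.

220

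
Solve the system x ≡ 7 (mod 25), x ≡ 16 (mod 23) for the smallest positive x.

x ≡ 16 (mod 23) gives x ∈ {16, 39, 62, 85, 108, 131, 154, 177, …}.
The first of these with x mod 25 = 7 is 407.

407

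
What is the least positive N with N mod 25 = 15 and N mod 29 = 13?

x ≡ 15 (mod 25) gives x ∈ {15, 40, 65, 90, 115, 140, 165, 190, …}.
The first of these with x mod 29 = 13 is 390.

390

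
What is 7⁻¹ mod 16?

16 = 2·7 + 2
7 = 3·2 + 1
2 = 2·1 + 0
Back-substituting gives 7·7 ≡ 1 (mod 16).

7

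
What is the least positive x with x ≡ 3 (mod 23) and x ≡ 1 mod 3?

49

Since 3·8 ≡ 1 (mod 23), take x = 1 + 3·((3−1)·8 mod 23) = 1 + 3·16 = 49.
Check: 49 mod 23 = 3, 49 mod 3 = 1.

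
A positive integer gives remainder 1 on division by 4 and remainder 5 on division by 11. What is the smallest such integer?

5

Since 11·3 ≡ 1 (mod 4), take x = 5 + 11·((1−5)·3 mod 4) = 5 + 11·0 = 5.
Check: 5 mod 4 = 1, 5 mod 11 = 5.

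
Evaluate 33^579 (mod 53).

Square-and-reduce mod 53: 33^1≡33, 33^2≡29, 33^4≡46, 33^8≡49, 33^16≡16, 33^32≡44, 33^64≡28, 33^128≡42, 33^256≡15, 33^512≡13.
Since 579 = 1 + 2 + 64 + 512 in binary, 33^579 ≡ 33·29·28·13 ≡ 32 (mod 53).

32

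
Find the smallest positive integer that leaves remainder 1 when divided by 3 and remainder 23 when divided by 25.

73

Since 25·1 ≡ 1 (mod 3), take x = 23 + 25·((1−23)·1 mod 3) = 23 + 25·2 = 73.
Check: 73 mod 3 = 1, 73 mod 25 = 23.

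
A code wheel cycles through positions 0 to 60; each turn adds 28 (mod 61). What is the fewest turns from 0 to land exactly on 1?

28·24 = 672 = 11·61 + 1, so 28⁻¹ ≡ 24 (mod 61).

24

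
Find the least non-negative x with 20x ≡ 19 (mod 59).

The inverse of 20 mod 59 is 3 (since 20·3 = 60 ≡ 1).
Multiplying both sides by 3: x ≡ 3·19 = 57 ≡ 57 (mod 59).
Check: 20·57 = 1140 = 19·59 + 19.

57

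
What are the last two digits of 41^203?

21

Square-and-reduce mod 100: 41^1≡41, 41^2≡81, 41^4≡61, 41^8≡21, 41^16≡41, 41^32≡81, 41^64≡61, 41^128≡21.
203 = 1 + 2 + 8 + 64 + 128, so 41^203 ≡ 41·81·21·61·21 ≡ 21 (mod 100).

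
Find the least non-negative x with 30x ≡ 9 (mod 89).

The inverse of 30 mod 89 is 3 (since 30·3 = 90 ≡ 1).
So x ≡ 3·9 = 27 ≡ 27 (mod 89).

27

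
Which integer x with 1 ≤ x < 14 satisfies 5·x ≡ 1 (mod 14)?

5·3 = 15 = 1·14 + 1, so 5⁻¹ ≡ 3 (mod 14).

3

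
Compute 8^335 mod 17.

Successive squares of 8 mod 17: 8^1≡8, 8^2≡13, 8^4≡16, 8^8≡1, 8^16≡1, 8^32≡1, 8^64≡1, 8^128≡1, 8^256≡1.
335 = 1 + 2 + 4 + 8 + 64 + 256, so 8^335 ≡ 8·13·16·1·1·1 ≡ 15 (mod 17).

15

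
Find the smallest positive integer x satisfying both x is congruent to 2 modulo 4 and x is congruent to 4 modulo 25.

Since 25·1 ≡ 1 (mod 4), take x = 4 + 25·((2−4)·1 mod 4) = 4 + 25·2 = 54.
Check: 54 mod 4 = 2, 54 mod 25 = 4.

54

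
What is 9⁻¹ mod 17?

2

17 = 1·9 + 8
9 = 1·8 + 1
8 = 8·1 + 0
Back-substituting gives 9·2 ≡ 1 (mod 17).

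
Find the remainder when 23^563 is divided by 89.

Successive squares of 23 mod 89: 23^1≡23, 23^2≡84, 23^4≡25, 23^8≡2, 23^16≡4, 23^32≡16, 23^64≡78, 23^128≡32, 23^256≡45, 23^512≡67.
Since 563 = 1 + 2 + 16 + 32 + 512 in binary, 23^563 ≡ 23·84·4·16·67 ≡ 29 (mod 89).

29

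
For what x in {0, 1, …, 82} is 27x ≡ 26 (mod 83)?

44

The inverse of 27 mod 83 is 40 (since 27·40 = 1080 ≡ 1).
So x ≡ 40·26 = 1040 ≡ 44 (mod 83).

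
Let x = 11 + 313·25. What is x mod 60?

36

313·25 = 7825.
7825 mod 60 = 25 (since 130·60 = 7800).
(11 + 25) mod 60 = 36.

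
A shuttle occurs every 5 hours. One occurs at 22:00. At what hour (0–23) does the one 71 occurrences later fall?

17

71·5 = 355.
355 = 14·24 + 19, so 355 mod 24 = 19.
(22 + 19) mod 24 = 17.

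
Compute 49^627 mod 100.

Square-and-reduce mod 100: 49^1≡49, 49^2≡1, 49^4≡1, 49^8≡1, 49^16≡1, 49^32≡1, 49^64≡1, 49^128≡1, 49^256≡1, 49^512≡1.
Since 627 = 1 + 2 + 16 + 32 + 64 + 512 in binary, 49^627 ≡ 49·1·1·1·1·1 ≡ 49 (mod 100).

49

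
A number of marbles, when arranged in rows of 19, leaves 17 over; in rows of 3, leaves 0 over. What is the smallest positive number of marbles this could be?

36

x ≡ 0 (mod 3) gives x ∈ {0, 3, 6, 9, 12, 15, 18, 21, …}.
The first of these with x mod 19 = 17 is 36.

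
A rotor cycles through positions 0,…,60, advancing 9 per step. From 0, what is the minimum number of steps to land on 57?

47

9⁻¹ ≡ 34 (mod 61) because 9·34 = 306 = 5·61 + 1.
Multiplying both sides by 34: x ≡ 34·57 = 1938 ≡ 47 (mod 61).
Check: 9·47 = 423 = 6·61 + 57.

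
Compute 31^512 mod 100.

Successive squares of 31 mod 100: 31^1≡31, 31^2≡61, 31^4≡21, 31^8≡41, 31^16≡81, 31^32≡61, 31^64≡21, 31^128≡41, 31^256≡81, 31^512≡61.
512 = 512, so 31^512 ≡ 61 ≡ 61 (mod 100).

61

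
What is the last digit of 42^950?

4

The units digit of 42^n cycles with period 4: 2, 4, 8, 6, …
950 mod 4 = 2, so the last digit matches 2^2 = 4.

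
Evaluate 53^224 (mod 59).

15

Successive squares of 53 mod 59: 53^1≡53, 53^2≡36, 53^4≡57, 53^8≡4, 53^16≡16, 53^32≡20, 53^64≡46, 53^128≡51.
224 = 32 + 64 + 128, so 53^224 ≡ 20·46·51 ≡ 15 (mod 59).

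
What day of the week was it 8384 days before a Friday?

8384 mod 7 = 5 (since 1197·7 = 8379).
Friday − 5 days → Sunday.

Sunday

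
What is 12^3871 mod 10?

8

Last digits of 2^n: 2, 4, 8, 6 (period 4).
3871 leaves remainder 3 on division by 4, so 12^3871 ends in 8.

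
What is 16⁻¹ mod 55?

16·31 = 496 = 9·55 + 1, so 16⁻¹ ≡ 31 (mod 55).

31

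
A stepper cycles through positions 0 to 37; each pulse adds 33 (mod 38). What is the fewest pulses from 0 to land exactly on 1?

15

33·15 = 495 = 13·38 + 1, so 33⁻¹ ≡ 15 (mod 38).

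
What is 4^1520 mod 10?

Powers of 4 mod 10 repeat with period 2: 4, 6.
1520 mod 2 = 0, so the last digit matches 4^2 = 6.

6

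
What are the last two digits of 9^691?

By repeated squaring mod 100: 9^1≡9, 9^2≡81, 9^4≡61, 9^8≡21, 9^16≡41, 9^32≡81, 9^64≡61, 9^128≡21, 9^256≡41, 9^512≡81.
Since 691 = 1 + 2 + 16 + 32 + 128 + 512 in binary, 9^691 ≡ 9·81·41·81·21·81 ≡ 9 (mod 100).

09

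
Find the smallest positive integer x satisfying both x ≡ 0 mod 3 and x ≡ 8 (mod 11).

30

Since 11·2 ≡ 1 (mod 3), take x = 8 + 11·((0−8)·2 mod 3) = 8 + 11·2 = 30.
Check: 30 mod 3 = 0, 30 mod 11 = 8.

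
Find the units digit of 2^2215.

8

Powers of 2 mod 10 repeat with period 4: 2, 4, 8, 6.
2215 leaves remainder 3 on division by 4, so 2^2215 ends in 8.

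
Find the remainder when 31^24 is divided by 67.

Square-and-reduce mod 67: 31^1≡31, 31^2≡23, 31^4≡60, 31^8≡49, 31^16≡56.
Since 24 = 8 + 16 in binary, 31^24 ≡ 49·56 ≡ 64 (mod 67).

64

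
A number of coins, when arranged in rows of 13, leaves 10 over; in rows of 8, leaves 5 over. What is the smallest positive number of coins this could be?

x ≡ 5 (mod 8) gives x ∈ {5, 13, 21, 29, 37, 45, 53, 61, …}.
The first of these with x mod 13 = 10 is 101.

101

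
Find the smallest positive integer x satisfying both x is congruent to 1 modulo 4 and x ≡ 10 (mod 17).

Since 17·1 ≡ 1 (mod 4), take x = 10 + 17·((1−10)·1 mod 4) = 10 + 17·3 = 61.
Check: 61 mod 4 = 1, 61 mod 17 = 10.

61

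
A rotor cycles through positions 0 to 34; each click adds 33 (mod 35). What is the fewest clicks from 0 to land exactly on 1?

17

33·17 = 561 = 16·35 + 1, so 33⁻¹ ≡ 17 (mod 35).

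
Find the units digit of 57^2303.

Powers of 7 mod 10 repeat with period 4: 7, 9, 3, 1.
2303 leaves remainder 3 on division by 4, so 57^2303 ends in 3.

3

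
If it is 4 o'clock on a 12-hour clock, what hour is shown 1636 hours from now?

Dividing 1636 by 12 gives quotient 136 and remainder 4.
4 + 4 → 8 on a 12-hour dial.

8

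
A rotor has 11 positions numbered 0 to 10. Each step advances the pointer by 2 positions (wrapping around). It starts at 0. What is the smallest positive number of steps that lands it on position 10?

5

2⁻¹ ≡ 6 (mod 11) because 2·6 = 12 = 1·11 + 1.
Multiplying both sides by 6: x ≡ 6·10 = 60 ≡ 5 (mod 11).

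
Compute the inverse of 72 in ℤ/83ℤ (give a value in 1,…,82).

15

83 = 1·72 + 11
72 = 6·11 + 6
11 = 1·6 + 5
6 = 1·5 + 1
5 = 5·1 + 0
Back-substituting gives 72·15 ≡ 1 (mod 83).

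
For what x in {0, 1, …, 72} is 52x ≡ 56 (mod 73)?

52⁻¹ ≡ 66 (mod 73) because 52·66 = 3432 = 47·73 + 1.
So x ≡ 66·56 = 3696 ≡ 46 (mod 73).

46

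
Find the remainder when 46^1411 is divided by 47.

46

Square-and-reduce mod 47: 46^1≡46, 46^2≡1, 46^4≡1, 46^8≡1, 46^16≡1, 46^32≡1, 46^64≡1, 46^128≡1, 46^256≡1, 46^512≡1, 46^1024≡1.
Since 1411 = 1 + 2 + 128 + 256 + 1024 in binary, 46^1411 ≡ 46·1·1·1·1 ≡ 46 (mod 47).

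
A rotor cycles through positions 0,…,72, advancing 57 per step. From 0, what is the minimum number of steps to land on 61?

57⁻¹ ≡ 41 (mod 73) because 57·41 = 2337 = 32·73 + 1.
Multiplying both sides by 41: x ≡ 41·61 = 2501 ≡ 19 (mod 73).
Check: 57·19 = 1083 = 14·73 + 61.

19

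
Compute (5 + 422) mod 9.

4

422 mod 9 = 8 (since 46·9 = 414).
(5 + 8) mod 9 = 4.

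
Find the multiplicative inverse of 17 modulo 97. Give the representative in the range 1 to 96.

40

97 = 5·17 + 12
17 = 1·12 + 5
12 = 2·5 + 2
5 = 2·2 + 1
2 = 2·1 + 0
Back-substituting gives 17·40 ≡ 1 (mod 97).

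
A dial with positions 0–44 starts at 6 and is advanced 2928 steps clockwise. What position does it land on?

9

2928 mod 45 = 3 (since 65·45 = 2925).
(6 + 3) mod 45 = 9.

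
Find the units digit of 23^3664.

1

Powers of 3 mod 10 repeat with period 4: 3, 9, 7, 1.
3664 leaves remainder 0 on division by 4, so 23^3664 ends in 1.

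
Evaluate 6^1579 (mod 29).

Successive squares of 6 mod 29: 6^1≡6, 6^2≡7, 6^4≡20, 6^8≡23, 6^16≡7, 6^32≡20, 6^64≡23, 6^128≡7, 6^256≡20, 6^512≡23, 6^1024≡7.
Since 1579 = 1 + 2 + 8 + 32 + 512 + 1024 in binary, 6^1579 ≡ 6·7·23·20·23·7 ≡ 9 (mod 29).

9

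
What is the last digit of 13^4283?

Powers of 3 mod 10 repeat with period 4: 3, 9, 7, 1.
4283 leaves remainder 3 on division by 4, so 13^4283 ends in 7.

7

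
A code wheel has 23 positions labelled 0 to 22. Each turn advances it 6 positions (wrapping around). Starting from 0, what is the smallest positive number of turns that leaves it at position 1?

4

6·4 = 24 = 1·23 + 1, so 6⁻¹ ≡ 4 (mod 23).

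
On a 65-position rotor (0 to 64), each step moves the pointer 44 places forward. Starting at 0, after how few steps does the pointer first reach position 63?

62

44⁻¹ ≡ 34 (mod 65) because 44·34 = 1496 = 23·65 + 1.
Multiplying both sides by 34: x ≡ 34·63 = 2142 ≡ 62 (mod 65).
Check: 44·62 = 2728 = 41·65 + 63.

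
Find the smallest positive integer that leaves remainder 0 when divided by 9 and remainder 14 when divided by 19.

Since 19·1 ≡ 1 (mod 9), take x = 14 + 19·((0−14)·1 mod 9) = 14 + 19·4 = 90.
Check: 90 mod 9 = 0, 90 mod 19 = 14.

90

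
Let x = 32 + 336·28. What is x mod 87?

336·28 = 9408.
9408 − 108·87 = 12, so 9408 ≡ 12 (mod 87).
(32 + 12) mod 87 = 44.

44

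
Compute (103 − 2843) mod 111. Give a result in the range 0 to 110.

35

Dividing 2843 by 111 gives quotient 25 and remainder 68.
(103 − 68) mod 111 = 35.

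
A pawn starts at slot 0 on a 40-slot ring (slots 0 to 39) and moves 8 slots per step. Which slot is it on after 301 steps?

301·8 = 2408.
Dividing 2408 by 40 gives quotient 60 and remainder 8.
(0 + 8) mod 40 = 8.

8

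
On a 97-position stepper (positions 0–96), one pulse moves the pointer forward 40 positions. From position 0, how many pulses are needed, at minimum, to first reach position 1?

40·17 = 680 = 7·97 + 1, so 40⁻¹ ≡ 17 (mod 97).

17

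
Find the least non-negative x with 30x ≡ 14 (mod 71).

The inverse of 30 mod 71 is 45 (since 30·45 = 1350 ≡ 1).
So x ≡ 45·14 = 630 ≡ 62 (mod 71).
Check: 30·62 = 1860 = 26·71 + 14.

62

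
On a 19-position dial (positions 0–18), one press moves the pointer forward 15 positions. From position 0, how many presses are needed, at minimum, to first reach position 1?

15·14 = 210 = 11·19 + 1, so 15⁻¹ ≡ 14 (mod 19).

14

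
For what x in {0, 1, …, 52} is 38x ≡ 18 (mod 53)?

20

The inverse of 38 mod 53 is 7 (since 38·7 = 266 ≡ 1).
So x ≡ 7·18 = 126 ≡ 20 (mod 53).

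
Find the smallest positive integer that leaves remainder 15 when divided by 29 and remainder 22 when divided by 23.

x ≡ 22 (mod 23) gives x ∈ {22, 45, 68, 91, 114, 137, 160}.
The first of these with x mod 29 = 15 is 160.

160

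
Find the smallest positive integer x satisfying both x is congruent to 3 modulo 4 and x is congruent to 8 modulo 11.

19

x ≡ 3 (mod 4) gives x ∈ {3, 7, 11, 15, 19}.
The first of these with x mod 11 = 8 is 19.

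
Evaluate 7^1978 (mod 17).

Successive squares of 7 mod 17: 7^1≡7, 7^2≡15, 7^4≡4, 7^8≡16, 7^16≡1, 7^32≡1, 7^64≡1, 7^128≡1, 7^256≡1, 7^512≡1, 7^1024≡1.
Since 1978 = 2 + 8 + 16 + 32 + 128 + 256 + 512 + 1024 in binary, 7^1978 ≡ 15·16·1·1·1·1·1·1 ≡ 2 (mod 17).

2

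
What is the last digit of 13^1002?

9

Powers of 3 mod 10 repeat with period 4: 3, 9, 7, 1.
1002 leaves remainder 2 on division by 4, so 13^1002 ends in 9.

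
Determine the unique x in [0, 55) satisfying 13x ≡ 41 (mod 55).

The inverse of 13 mod 55 is 17 (since 13·17 = 221 ≡ 1).
So x ≡ 17·41 = 697 ≡ 37 (mod 55).

37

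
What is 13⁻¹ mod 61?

47

61 = 4·13 + 9
13 = 1·9 + 4
9 = 2·4 + 1
4 = 4·1 + 0
Back-substituting gives 13·47 ≡ 1 (mod 61).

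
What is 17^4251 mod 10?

3

The units digit of 17^n cycles with period 4: 7, 9, 3, 1, …
4251 mod 4 = 3, so the last digit matches 7^3 = 3.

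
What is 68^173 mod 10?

The units digit of 68^n cycles with period 4: 8, 4, 2, 6, …
173 leaves remainder 1 on division by 4, so 68^173 ends in 8.

8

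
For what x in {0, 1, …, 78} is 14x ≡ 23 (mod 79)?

75

The inverse of 14 mod 79 is 17 (since 14·17 = 238 ≡ 1).
Multiplying both sides by 17: x ≡ 17·23 = 391 ≡ 75 (mod 79).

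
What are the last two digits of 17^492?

61

Square-and-reduce mod 100: 17^1≡17, 17^2≡89, 17^4≡21, 17^8≡41, 17^16≡81, 17^32≡61, 17^64≡21, 17^128≡41, 17^256≡81.
Since 492 = 4 + 8 + 32 + 64 + 128 + 256 in binary, 17^492 ≡ 21·41·61·21·41·81 ≡ 61 (mod 100).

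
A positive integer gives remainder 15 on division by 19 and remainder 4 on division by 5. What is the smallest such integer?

34

Since 5·4 ≡ 1 (mod 19), take x = 4 + 5·((15−4)·4 mod 19) = 4 + 5·6 = 34.
Check: 34 mod 19 = 15, 34 mod 5 = 4.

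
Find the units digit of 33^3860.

Powers of 3 mod 10 repeat with period 4: 3, 9, 7, 1.
3860 mod 4 = 0, so the last digit matches 3^4 = 1.

1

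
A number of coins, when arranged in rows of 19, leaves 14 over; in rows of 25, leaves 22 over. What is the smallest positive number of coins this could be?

Since 25·16 ≡ 1 (mod 19), take x = 22 + 25·((14−22)·16 mod 19) = 22 + 25·5 = 147.
Check: 147 mod 19 = 14, 147 mod 25 = 22.

147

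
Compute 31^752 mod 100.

61

Successive squares of 31 mod 100: 31^1≡31, 31^2≡61, 31^4≡21, 31^8≡41, 31^16≡81, 31^32≡61, 31^64≡21, 31^128≡41, 31^256≡81, 31^512≡61.
752 = 16 + 32 + 64 + 128 + 512, so 31^752 ≡ 81·61·21·41·61 ≡ 61 (mod 100).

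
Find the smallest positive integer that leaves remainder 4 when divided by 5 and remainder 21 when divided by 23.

Since 23·2 ≡ 1 (mod 5), take x = 21 + 23·((4−21)·2 mod 5) = 21 + 23·1 = 44.
Check: 44 mod 5 = 4, 44 mod 23 = 21.

44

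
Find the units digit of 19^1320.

Last digits of 9^n: 9, 1 (period 2).
1320 leaves remainder 0 on division by 2, so 19^1320 ends in 1.

1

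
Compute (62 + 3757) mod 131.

20

3757 mod 131 = 89 (since 28·131 = 3668).
(62 + 89) mod 131 = 20.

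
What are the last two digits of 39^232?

Square-and-reduce mod 100: 39^1≡39, 39^2≡21, 39^4≡41, 39^8≡81, 39^16≡61, 39^32≡21, 39^64≡41, 39^128≡81.
232 = 8 + 32 + 64 + 128, so 39^232 ≡ 81·21·41·81 ≡ 21 (mod 100).

21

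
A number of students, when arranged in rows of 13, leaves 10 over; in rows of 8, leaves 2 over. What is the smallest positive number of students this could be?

10

Since 8·5 ≡ 1 (mod 13), take x = 2 + 8·((10−2)·5 mod 13) = 2 + 8·1 = 10.
Check: 10 mod 13 = 10, 10 mod 8 = 2.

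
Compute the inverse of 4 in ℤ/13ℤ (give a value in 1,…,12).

13 = 3·4 + 1
4 = 4·1 + 0
Back-substituting gives 4·10 ≡ 1 (mod 13).

10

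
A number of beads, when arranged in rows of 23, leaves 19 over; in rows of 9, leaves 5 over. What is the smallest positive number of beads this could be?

x ≡ 5 (mod 9) gives x ∈ {5, 14, 23, 32, 41, 50, 59, 68, …}.
The first of these with x mod 23 = 19 is 203.

203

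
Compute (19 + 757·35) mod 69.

757·35 = 26495.
26495 mod 69 = 68 (since 383·69 = 26427).
(19 + 68) mod 69 = 18.

18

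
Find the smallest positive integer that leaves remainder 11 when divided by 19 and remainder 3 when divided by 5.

x ≡ 3 (mod 5) gives x ∈ {3, 8, 13, 18, 23, 28, 33, 38, …}.
The first of these with x mod 19 = 11 is 68.

68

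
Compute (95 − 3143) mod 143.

3143 mod 143 = 140 (since 21·143 = 3003).
(95 − 140) mod 143 = 98.

98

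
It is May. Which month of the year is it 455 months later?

455 = 37·12 + 11, so 455 mod 12 = 11.
May + 11 months → April.

April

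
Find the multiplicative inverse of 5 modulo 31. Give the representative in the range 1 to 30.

31 = 6·5 + 1
5 = 5·1 + 0
Back-substituting gives 5·25 ≡ 1 (mod 31).

25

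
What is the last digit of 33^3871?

Last digits of 3^n: 3, 9, 7, 1 (period 4).
3871 leaves remainder 3 on division by 4, so 33^3871 ends in 7.

7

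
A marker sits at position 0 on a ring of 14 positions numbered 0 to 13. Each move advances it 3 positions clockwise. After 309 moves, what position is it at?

309·3 = 927.
927 mod 14 = 3 (since 66·14 = 924).
(0 + 3) mod 14 = 3.

3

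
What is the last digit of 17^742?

9

The units digit of 17^n cycles with period 4: 7, 9, 3, 1, …
742 mod 4 = 2, so the last digit matches 7^2 = 9.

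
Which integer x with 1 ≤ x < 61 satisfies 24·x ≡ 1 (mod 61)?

28

61 = 2·24 + 13
24 = 1·13 + 11
13 = 1·11 + 2
11 = 5·2 + 1
2 = 2·1 + 0
Back-substituting gives 24·28 ≡ 1 (mod 61).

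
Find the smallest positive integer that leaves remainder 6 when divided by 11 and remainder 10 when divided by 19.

x ≡ 6 (mod 11) gives x ∈ {6, 17, 28, 39, 50, 61, 72, 83, …}.
The first of these with x mod 19 = 10 is 105.

105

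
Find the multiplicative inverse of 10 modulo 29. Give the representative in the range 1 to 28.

29 = 2·10 + 9
10 = 1·9 + 1
9 = 9·1 + 0
Back-substituting gives 10·3 ≡ 1 (mod 29).

3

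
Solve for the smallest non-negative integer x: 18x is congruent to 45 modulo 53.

29

18⁻¹ ≡ 3 (mod 53) because 18·3 = 54 = 1·53 + 1.
Multiplying both sides by 3: x ≡ 3·45 = 135 ≡ 29 (mod 53).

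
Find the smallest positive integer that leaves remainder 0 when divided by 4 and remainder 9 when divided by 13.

48

x ≡ 0 (mod 4) gives x ∈ {0, 4, 8, 12, 16, 20, 24, 28, …}.
The first of these with x mod 13 = 9 is 48.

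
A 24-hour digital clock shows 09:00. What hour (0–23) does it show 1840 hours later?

1

1840 mod 24 = 16 (since 76·24 = 1824).
(9 + 16) mod 24 = 1.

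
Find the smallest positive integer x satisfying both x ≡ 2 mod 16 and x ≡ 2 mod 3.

x ≡ 2 (mod 3) gives x ∈ {2}.
The first of these with x mod 16 = 2 is 2.

2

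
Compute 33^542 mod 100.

Square-and-reduce mod 100: 33^1≡33, 33^2≡89, 33^4≡21, 33^8≡41, 33^16≡81, 33^32≡61, 33^64≡21, 33^128≡41, 33^256≡81, 33^512≡61.
542 = 2 + 4 + 8 + 16 + 512, so 33^542 ≡ 89·21·41·81·61 ≡ 89 (mod 100).

89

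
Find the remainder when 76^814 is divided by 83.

By repeated squaring mod 83: 76^1≡76, 76^2≡49, 76^4≡77, 76^8≡36, 76^16≡51, 76^32≡28, 76^64≡37, 76^128≡41, 76^256≡21, 76^512≡26.
Since 814 = 2 + 4 + 8 + 32 + 256 + 512 in binary, 76^814 ≡ 49·77·36·28·21·26 ≡ 59 (mod 83).

59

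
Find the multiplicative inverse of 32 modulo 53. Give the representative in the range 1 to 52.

53 = 1·32 + 21
32 = 1·21 + 11
21 = 1·11 + 10
11 = 1·10 + 1
10 = 10·1 + 0
Back-substituting gives 32·5 ≡ 1 (mod 53).

5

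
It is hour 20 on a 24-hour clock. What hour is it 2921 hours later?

2921 − 121·24 = 17, so 2921 ≡ 17 (mod 24).
(20 + 17) mod 24 = 13.

13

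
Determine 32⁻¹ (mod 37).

37 = 1·32 + 5
32 = 6·5 + 2
5 = 2·2 + 1
2 = 2·1 + 0
Back-substituting gives 32·22 ≡ 1 (mod 37).

22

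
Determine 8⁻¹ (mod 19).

12

8·12 = 96 = 5·19 + 1, so 8⁻¹ ≡ 12 (mod 19).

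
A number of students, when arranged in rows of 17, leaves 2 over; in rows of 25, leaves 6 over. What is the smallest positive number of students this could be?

Since 25·15 ≡ 1 (mod 17), take x = 6 + 25·((2−6)·15 mod 17) = 6 + 25·8 = 206.
Check: 206 mod 17 = 2, 206 mod 25 = 6.

206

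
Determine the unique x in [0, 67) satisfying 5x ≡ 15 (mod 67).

The inverse of 5 mod 67 is 27 (since 5·27 = 135 ≡ 1).
So x ≡ 27·15 = 405 ≡ 3 (mod 67).

3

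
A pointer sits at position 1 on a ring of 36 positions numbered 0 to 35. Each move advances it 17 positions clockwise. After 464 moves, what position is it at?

5

464·17 = 7888.
Dividing 7888 by 36 gives quotient 219 and remainder 4.
(1 + 4) mod 36 = 5.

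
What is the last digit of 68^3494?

The units digit of 68^n cycles with period 4: 8, 4, 2, 6, …
3494 leaves remainder 2 on division by 4, so 68^3494 ends in 4.

4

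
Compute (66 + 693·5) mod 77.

66

693·5 = 3465.
3465 mod 77 = 0 (since 45·77 = 3465).
(66 + 0) mod 77 = 66.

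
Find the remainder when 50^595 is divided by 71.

By repeated squaring mod 71: 50^1≡50, 50^2≡15, 50^4≡12, 50^8≡2, 50^16≡4, 50^32≡16, 50^64≡43, 50^128≡3, 50^256≡9, 50^512≡10.
595 = 1 + 2 + 16 + 64 + 512, so 50^595 ≡ 50·15·4·43·10 ≡ 1 (mod 71).

1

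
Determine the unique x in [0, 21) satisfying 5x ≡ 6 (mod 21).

18

The inverse of 5 mod 21 is 17 (since 5·17 = 85 ≡ 1).
Multiplying both sides by 17: x ≡ 17·6 = 102 ≡ 18 (mod 21).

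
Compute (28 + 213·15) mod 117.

213·15 = 3195.
3195 − 27·117 = 36, so 3195 ≡ 36 (mod 117).
(28 + 36) mod 117 = 64.

64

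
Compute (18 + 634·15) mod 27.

24

634·15 = 9510.
9510 − 352·27 = 6, so 9510 ≡ 6 (mod 27).
(18 + 6) mod 27 = 24.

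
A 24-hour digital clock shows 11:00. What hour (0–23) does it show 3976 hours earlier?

Dividing 3976 by 24 gives quotient 165 and remainder 16.
(11 − 16) mod 24 = 19.

19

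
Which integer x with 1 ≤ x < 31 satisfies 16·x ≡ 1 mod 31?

16·2 = 32 = 1·31 + 1, so 16⁻¹ ≡ 2 (mod 31).

2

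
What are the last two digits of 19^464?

21

Successive squares of 19 mod 100: 19^1≡19, 19^2≡61, 19^4≡21, 19^8≡41, 19^16≡81, 19^32≡61, 19^64≡21, 19^128≡41, 19^256≡81.
464 = 16 + 64 + 128 + 256, so 19^464 ≡ 81·21·41·81 ≡ 21 (mod 100).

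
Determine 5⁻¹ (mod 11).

9

5·9 = 45 = 4·11 + 1, so 5⁻¹ ≡ 9 (mod 11).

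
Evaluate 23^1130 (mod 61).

60

Square-and-reduce mod 61: 23^1≡23, 23^2≡41, 23^4≡34, 23^8≡58, 23^16≡9, 23^32≡20, 23^64≡34, 23^128≡58, 23^256≡9, 23^512≡20, 23^1024≡34.
1130 = 2 + 8 + 32 + 64 + 1024, so 23^1130 ≡ 41·58·20·34·34 ≡ 60 (mod 61).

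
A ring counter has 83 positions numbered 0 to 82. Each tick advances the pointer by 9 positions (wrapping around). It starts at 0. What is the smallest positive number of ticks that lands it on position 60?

9⁻¹ ≡ 37 (mod 83) because 9·37 = 333 = 4·83 + 1.
Multiplying both sides by 37: x ≡ 37·60 = 2220 ≡ 62 (mod 83).

62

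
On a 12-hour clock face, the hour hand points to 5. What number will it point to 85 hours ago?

4

85 − 7·12 = 1, so 85 ≡ 1 (mod 12).
5 − 1 → 4 on a 12-hour dial.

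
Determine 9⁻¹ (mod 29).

13

9·13 = 117 = 4·29 + 1, so 9⁻¹ ≡ 13 (mod 29).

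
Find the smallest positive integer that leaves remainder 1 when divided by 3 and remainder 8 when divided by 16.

40

Since 16·1 ≡ 1 (mod 3), take x = 8 + 16·((1−8)·1 mod 3) = 8 + 16·2 = 40.
Check: 40 mod 3 = 1, 40 mod 16 = 8.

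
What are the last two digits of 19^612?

61

By repeated squaring mod 100: 19^1≡19, 19^2≡61, 19^4≡21, 19^8≡41, 19^16≡81, 19^32≡61, 19^64≡21, 19^128≡41, 19^256≡81, 19^512≡61.
612 = 4 + 32 + 64 + 512, so 19^612 ≡ 21·61·21·61 ≡ 61 (mod 100).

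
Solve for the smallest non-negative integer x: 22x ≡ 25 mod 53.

The inverse of 22 mod 53 is 41 (since 22·41 = 902 ≡ 1).
So x ≡ 41·25 = 1025 ≡ 18 (mod 53).
Check: 22·18 = 396 = 7·53 + 25.

18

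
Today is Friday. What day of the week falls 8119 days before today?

8119 = 1159·7 + 6, so 8119 mod 7 = 6.
Friday − 6 days → Saturday.

Saturday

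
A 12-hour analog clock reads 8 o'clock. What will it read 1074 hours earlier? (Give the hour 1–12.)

2

1074 mod 12 = 6 (since 89·12 = 1068).
8 − 6 → 2 on a 12-hour dial.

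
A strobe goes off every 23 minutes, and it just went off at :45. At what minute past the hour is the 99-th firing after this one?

42

99·23 = 2277.
Dividing 2277 by 60 gives quotient 37 and remainder 57.
(45 + 57) mod 60 = 42.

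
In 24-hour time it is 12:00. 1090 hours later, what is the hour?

1090 mod 24 = 10 (since 45·24 = 1080).
(12 + 10) mod 24 = 22.

22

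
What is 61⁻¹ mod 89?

54

61·54 = 3294 = 37·89 + 1, so 61⁻¹ ≡ 54 (mod 89).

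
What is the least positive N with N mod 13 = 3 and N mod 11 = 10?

x ≡ 10 (mod 11) gives x ∈ {10, 21, 32, 43, 54, 65, 76, 87, …}.
The first of these with x mod 13 = 3 is 120.

120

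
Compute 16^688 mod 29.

Successive squares of 16 mod 29: 16^1≡16, 16^2≡24, 16^4≡25, 16^8≡16, 16^16≡24, 16^32≡25, 16^64≡16, 16^128≡24, 16^256≡25, 16^512≡16.
688 = 16 + 32 + 128 + 512, so 16^688 ≡ 24·25·24·16 ≡ 24 (mod 29).

24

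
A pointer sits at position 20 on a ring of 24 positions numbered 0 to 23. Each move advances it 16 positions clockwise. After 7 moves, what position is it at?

12

7·16 = 112.
112 mod 24 = 16 (since 4·24 = 96).
(20 + 16) mod 24 = 12.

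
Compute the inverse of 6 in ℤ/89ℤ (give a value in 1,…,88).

89 = 14·6 + 5
6 = 1·5 + 1
5 = 5·1 + 0
Back-substituting gives 6·15 ≡ 1 (mod 89).

15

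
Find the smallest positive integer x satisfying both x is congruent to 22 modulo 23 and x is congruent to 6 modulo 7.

x ≡ 6 (mod 7) gives x ∈ {6, 13, 20, 27, 34, 41, 48, 55, …}.
The first of these with x mod 23 = 22 is 160.

160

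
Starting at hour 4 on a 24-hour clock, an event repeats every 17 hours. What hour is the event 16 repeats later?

12

16·17 = 272.
272 = 11·24 + 8, so 272 mod 24 = 8.
(4 + 8) mod 24 = 12.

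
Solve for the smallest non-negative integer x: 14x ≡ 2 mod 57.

The inverse of 14 mod 57 is 53 (since 14·53 = 742 ≡ 1).
So x ≡ 53·2 = 106 ≡ 49 (mod 57).
Check: 14·49 = 686 = 12·57 + 2.

49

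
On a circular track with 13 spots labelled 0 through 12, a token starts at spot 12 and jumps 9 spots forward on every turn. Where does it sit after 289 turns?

0

289·9 = 2601.
2601 − 200·13 = 1, so 2601 ≡ 1 (mod 13).
(12 + 1) mod 13 = 0.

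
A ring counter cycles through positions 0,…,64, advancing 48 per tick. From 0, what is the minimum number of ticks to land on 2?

19

48⁻¹ ≡ 42 (mod 65) because 48·42 = 2016 = 31·65 + 1.
So x ≡ 42·2 = 84 ≡ 19 (mod 65).
Check: 48·19 = 912 = 14·65 + 2.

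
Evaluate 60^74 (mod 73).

23

Successive squares of 60 mod 73: 60^1≡60, 60^2≡23, 60^4≡18, 60^8≡32, 60^16≡2, 60^32≡4, 60^64≡16.
74 = 2 + 8 + 64, so 60^74 ≡ 23·32·16 ≡ 23 (mod 73).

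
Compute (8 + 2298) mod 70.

66

2298 − 32·70 = 58, so 2298 ≡ 58 (mod 70).
(8 + 58) mod 70 = 66.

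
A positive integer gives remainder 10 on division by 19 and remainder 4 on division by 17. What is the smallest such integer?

276

x ≡ 4 (mod 17) gives x ∈ {4, 21, 38, 55, 72, 89, 106, 123, …}.
The first of these with x mod 19 = 10 is 276.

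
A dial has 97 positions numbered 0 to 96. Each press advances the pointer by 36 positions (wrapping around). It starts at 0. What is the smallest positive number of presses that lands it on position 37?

63

36⁻¹ ≡ 62 (mod 97) because 36·62 = 2232 = 23·97 + 1.
Multiplying both sides by 62: x ≡ 62·37 = 2294 ≡ 63 (mod 97).
Check: 36·63 = 2268 = 23·97 + 37.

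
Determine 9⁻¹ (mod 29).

29 = 3·9 + 2
9 = 4·2 + 1
2 = 2·1 + 0
Back-substituting gives 9·13 ≡ 1 (mod 29).

13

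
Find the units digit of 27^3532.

1

The units digit of 27^n cycles with period 4: 7, 9, 3, 1, …
3532 mod 4 = 0, so the last digit matches 7^4 = 1.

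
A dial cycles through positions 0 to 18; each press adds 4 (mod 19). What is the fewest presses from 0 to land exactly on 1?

5

4·5 = 20 = 1·19 + 1, so 4⁻¹ ≡ 5 (mod 19).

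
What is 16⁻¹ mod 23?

23 = 1·16 + 7
16 = 2·7 + 2
7 = 3·2 + 1
2 = 2·1 + 0
Back-substituting gives 16·13 ≡ 1 (mod 23).

13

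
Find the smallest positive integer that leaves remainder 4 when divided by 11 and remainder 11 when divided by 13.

x ≡ 4 (mod 11) gives x ∈ {4, 15, 26, 37}.
The first of these with x mod 13 = 11 is 37.

37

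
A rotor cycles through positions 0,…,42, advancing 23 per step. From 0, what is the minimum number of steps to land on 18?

The inverse of 23 mod 43 is 15 (since 23·15 = 345 ≡ 1).
So x ≡ 15·18 = 270 ≡ 12 (mod 43).

12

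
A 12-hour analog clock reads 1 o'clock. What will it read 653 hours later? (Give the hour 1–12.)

6

653 = 54·12 + 5, so 653 mod 12 = 5.
1 + 5 → 6 on a 12-hour dial.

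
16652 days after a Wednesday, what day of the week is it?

16652 mod 7 = 6 (since 2378·7 = 16646).
Wednesday + 6 days → Tuesday.

Tuesday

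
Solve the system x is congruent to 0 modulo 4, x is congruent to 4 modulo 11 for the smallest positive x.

x ≡ 0 (mod 4) gives x ∈ {0, 4}.
The first of these with x mod 11 = 4 is 4.

4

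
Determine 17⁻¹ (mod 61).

18

61 = 3·17 + 10
17 = 1·10 + 7
10 = 1·7 + 3
7 = 2·3 + 1
3 = 3·1 + 0
Back-substituting gives 17·18 ≡ 1 (mod 61).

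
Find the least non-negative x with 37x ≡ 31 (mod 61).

47

The inverse of 37 mod 61 is 33 (since 37·33 = 1221 ≡ 1).
Multiplying both sides by 33: x ≡ 33·31 = 1023 ≡ 47 (mod 61).
Check: 37·47 = 1739 = 28·61 + 31.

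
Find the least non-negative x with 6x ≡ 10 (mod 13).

6

The inverse of 6 mod 13 is 11 (since 6·11 = 66 ≡ 1).
Multiplying both sides by 11: x ≡ 11·10 = 110 ≡ 6 (mod 13).
Check: 6·6 = 36 = 2·13 + 10.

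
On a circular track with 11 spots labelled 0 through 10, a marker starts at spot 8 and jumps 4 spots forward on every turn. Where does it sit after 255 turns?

5

255·4 = 1020.
1020 = 92·11 + 8, so 1020 mod 11 = 8.
(8 + 8) mod 11 = 5.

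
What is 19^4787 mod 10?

Last digits of 9^n: 9, 1 (period 2).
4787 leaves remainder 1 on division by 2, so 19^4787 ends in 9.

9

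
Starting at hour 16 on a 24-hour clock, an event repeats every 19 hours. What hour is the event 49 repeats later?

49·19 = 931.
931 mod 24 = 19 (since 38·24 = 912).
(16 + 19) mod 24 = 11.

11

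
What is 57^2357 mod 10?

7

The units digit of 57^n cycles with period 4: 7, 9, 3, 1, …
2357 mod 4 = 1, so the last digit matches 7^1 = 7.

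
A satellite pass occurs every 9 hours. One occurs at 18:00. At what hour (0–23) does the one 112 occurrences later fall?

112·9 = 1008.
1008 − 42·24 = 0, so 1008 ≡ 0 (mod 24).
(18 + 0) mod 24 = 18.

18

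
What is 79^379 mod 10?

The units digit of 79^n cycles with period 2: 9, 1, …
379 mod 2 = 1, so the last digit matches 9^1 = 9.

9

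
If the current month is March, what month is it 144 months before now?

March

144 mod 12 = 0 (since 12·12 = 144).
March − 0 months → March.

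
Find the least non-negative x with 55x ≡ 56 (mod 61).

55⁻¹ ≡ 10 (mod 61) because 55·10 = 550 = 9·61 + 1.
Multiplying both sides by 10: x ≡ 10·56 = 560 ≡ 11 (mod 61).

11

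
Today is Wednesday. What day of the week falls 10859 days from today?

Friday

10859 = 1551·7 + 2, so 10859 mod 7 = 2.
Wednesday + 2 days → Friday.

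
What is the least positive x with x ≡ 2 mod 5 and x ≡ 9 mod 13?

x ≡ 2 (mod 5) gives x ∈ {2, 7, 12, 17, 22}.
The first of these with x mod 13 = 9 is 22.

22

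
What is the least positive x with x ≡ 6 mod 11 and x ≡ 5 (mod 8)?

61

Since 8·7 ≡ 1 (mod 11), take x = 5 + 8·((6−5)·7 mod 11) = 5 + 8·7 = 61.
Check: 61 mod 11 = 6, 61 mod 8 = 5.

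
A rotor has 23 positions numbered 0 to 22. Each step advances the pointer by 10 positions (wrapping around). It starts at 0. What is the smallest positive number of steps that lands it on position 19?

10⁻¹ ≡ 7 (mod 23) because 10·7 = 70 = 3·23 + 1.
So x ≡ 7·19 = 133 ≡ 18 (mod 23).

18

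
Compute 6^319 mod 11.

Square-and-reduce mod 11: 6^1≡6, 6^2≡3, 6^4≡9, 6^8≡4, 6^16≡5, 6^32≡3, 6^64≡9, 6^128≡4, 6^256≡5.
Since 319 = 1 + 2 + 4 + 8 + 16 + 32 + 256 in binary, 6^319 ≡ 6·3·9·4·5·3·5 ≡ 2 (mod 11).

2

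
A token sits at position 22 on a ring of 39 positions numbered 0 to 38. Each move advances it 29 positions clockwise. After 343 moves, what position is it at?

24

343·29 = 9947.
9947 − 255·39 = 2, so 9947 ≡ 2 (mod 39).
(22 + 2) mod 39 = 24.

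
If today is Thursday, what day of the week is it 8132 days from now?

Tuesday

8132 = 1161·7 + 5, so 8132 mod 7 = 5.
Thursday + 5 days → Tuesday.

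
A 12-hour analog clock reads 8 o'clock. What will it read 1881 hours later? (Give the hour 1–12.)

5

1881 − 156·12 = 9, so 1881 ≡ 9 (mod 12).
8 + 9 → 5 on a 12-hour dial.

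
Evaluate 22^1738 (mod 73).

By repeated squaring mod 73: 22^1≡22, 22^2≡46, 22^4≡72, 22^8≡1, 22^16≡1, 22^32≡1, 22^64≡1, 22^128≡1, 22^256≡1, 22^512≡1, 22^1024≡1.
Since 1738 = 2 + 8 + 64 + 128 + 512 + 1024 in binary, 22^1738 ≡ 46·1·1·1·1·1 ≡ 46 (mod 73).

46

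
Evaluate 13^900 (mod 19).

1

By repeated squaring mod 19: 13^1≡13, 13^2≡17, 13^4≡4, 13^8≡16, 13^16≡9, 13^32≡5, 13^64≡6, 13^128≡17, 13^256≡4, 13^512≡16.
Since 900 = 4 + 128 + 256 + 512 in binary, 13^900 ≡ 4·17·4·16 ≡ 1 (mod 19).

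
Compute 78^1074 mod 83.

Successive squares of 78 mod 83: 78^1≡78, 78^2≡25, 78^4≡44, 78^8≡27, 78^16≡65, 78^32≡75, 78^64≡64, 78^128≡29, 78^256≡11, 78^512≡38, 78^1024≡33.
Since 1074 = 2 + 16 + 32 + 1024 in binary, 78^1074 ≡ 25·65·75·33 ≡ 27 (mod 83).

27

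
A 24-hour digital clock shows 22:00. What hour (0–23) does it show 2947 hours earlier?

Dividing 2947 by 24 gives quotient 122 and remainder 19.
(22 − 19) mod 24 = 3.

3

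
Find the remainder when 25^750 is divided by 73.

By repeated squaring mod 73: 25^1≡25, 25^2≡41, 25^4≡2, 25^8≡4, 25^16≡16, 25^32≡37, 25^64≡55, 25^128≡32, 25^256≡2, 25^512≡4.
Since 750 = 2 + 4 + 8 + 32 + 64 + 128 + 512 in binary, 25^750 ≡ 41·2·4·37·55·32·4 ≡ 65 (mod 73).

65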